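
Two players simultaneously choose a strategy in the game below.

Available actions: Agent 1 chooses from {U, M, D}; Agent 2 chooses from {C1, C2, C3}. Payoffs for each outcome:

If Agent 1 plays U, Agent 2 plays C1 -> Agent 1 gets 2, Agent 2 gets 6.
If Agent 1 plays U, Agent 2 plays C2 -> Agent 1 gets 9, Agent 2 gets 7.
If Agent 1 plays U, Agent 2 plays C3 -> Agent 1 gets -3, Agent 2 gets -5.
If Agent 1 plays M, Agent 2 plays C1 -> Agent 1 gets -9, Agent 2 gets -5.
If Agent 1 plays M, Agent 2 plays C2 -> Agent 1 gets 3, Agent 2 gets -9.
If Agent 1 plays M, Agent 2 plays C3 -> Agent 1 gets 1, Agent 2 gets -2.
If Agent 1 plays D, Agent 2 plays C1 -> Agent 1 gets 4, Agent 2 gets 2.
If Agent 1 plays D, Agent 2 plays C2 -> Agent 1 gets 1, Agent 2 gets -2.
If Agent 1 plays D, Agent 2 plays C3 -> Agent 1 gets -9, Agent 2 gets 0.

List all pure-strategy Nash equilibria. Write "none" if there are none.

Mark each player's best response to every combination of opponents' strategies; a profile where every player is best-responding is a pure Nash equilibrium.
Agent 1 against C1: payoffs 2, -9, 4 → best response D.
Agent 1 against C2: payoffs 9, 3, 1 → best response U.
Agent 1 against C3: payoffs -3, 1, -9 → best response M.
Agent 2 against U: payoffs 6, 7, -5 → best response C2.
Agent 2 against M: payoffs -5, -9, -2 → best response C3.
Agent 2 against D: payoffs 2, -2, 0 → best response C1.
Mutual best responses: (U, C2); (M, C3); (D, C1).

The pure Nash equilibria are (U, C2), (M, C3), (D, C1).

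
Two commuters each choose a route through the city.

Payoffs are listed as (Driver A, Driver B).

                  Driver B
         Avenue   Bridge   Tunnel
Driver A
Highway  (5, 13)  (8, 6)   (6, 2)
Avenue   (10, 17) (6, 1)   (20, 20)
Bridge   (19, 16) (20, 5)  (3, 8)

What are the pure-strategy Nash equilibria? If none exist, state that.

(Highway, Avenue): Driver A can switch to Avenue (5 → 10). Not NE.
(Highway, Bridge): Driver A can switch to Bridge (8 → 20). Not NE.
(Highway, Tunnel): Driver A can switch to Avenue (6 → 20). Not NE.
(Avenue, Avenue): Driver A can switch to Bridge (10 → 19). Not NE.
(Avenue, Bridge): Driver A can switch to Highway (6 → 8). Not NE.
(Avenue, Tunnel): Driver A gets 20, best alternative 6; Driver B gets 20, best alternative 17. No profitable deviation — NE.
(Bridge, Avenue): Driver A gets 19, best alternative 10; Driver B gets 16, best alternative 8. No profitable deviation — NE.
(Bridge, Bridge): Driver B can switch to Avenue (5 → 16). Not NE.
(Bridge, Tunnel): Driver A can switch to Highway (3 → 6). Not NE.

(Avenue, Tunnel) and (Bridge, Avenue)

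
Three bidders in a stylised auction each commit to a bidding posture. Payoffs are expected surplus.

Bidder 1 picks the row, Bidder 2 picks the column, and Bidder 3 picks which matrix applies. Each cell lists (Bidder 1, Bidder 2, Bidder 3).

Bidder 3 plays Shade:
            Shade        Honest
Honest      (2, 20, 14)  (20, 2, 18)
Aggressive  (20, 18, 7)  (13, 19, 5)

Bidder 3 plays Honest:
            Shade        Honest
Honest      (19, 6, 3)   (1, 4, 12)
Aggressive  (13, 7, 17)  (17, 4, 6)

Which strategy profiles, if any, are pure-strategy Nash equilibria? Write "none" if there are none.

none

Bidder 1 against (Shade, Shade): payoffs 2, 20 → best response Aggressive.
Bidder 1 against (Shade, Honest): payoffs 19, 13 → best response Honest.
Bidder 1 against (Honest, Shade): payoffs 20, 13 → best response Honest.
Bidder 1 against (Honest, Honest): payoffs 1, 17 → best response Aggressive.
Bidder 2 against (Honest, Shade): payoffs 20, 2 → best response Shade.
Bidder 2 against (Honest, Honest): payoffs 6, 4 → best response Shade.
Bidder 2 against (Aggressive, Shade): payoffs 18, 19 → best response Honest.
Bidder 2 against (Aggressive, Honest): payoffs 7, 4 → best response Shade.
Bidder 3 against (Honest, Shade): payoffs 14, 3 → best response Shade.
Bidder 3 against (Honest, Honest): payoffs 18, 12 → best response Shade.
Bidder 3 against (Aggressive, Shade): payoffs 7, 17 → best response Honest.
Bidder 3 against (Aggressive, Honest): payoffs 5, 6 → best response Honest.
No profile is a mutual best response for all players.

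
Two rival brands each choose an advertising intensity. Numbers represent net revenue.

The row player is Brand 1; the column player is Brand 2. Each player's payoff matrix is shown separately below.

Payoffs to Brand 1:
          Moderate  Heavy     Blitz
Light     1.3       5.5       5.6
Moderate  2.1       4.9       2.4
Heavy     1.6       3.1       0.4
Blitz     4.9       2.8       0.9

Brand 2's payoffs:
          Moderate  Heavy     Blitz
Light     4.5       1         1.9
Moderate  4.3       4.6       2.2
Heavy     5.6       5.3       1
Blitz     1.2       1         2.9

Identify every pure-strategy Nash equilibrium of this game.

Check each profile: it is a Nash equilibrium iff no player can strictly gain by switching unilaterally.
(Light, Moderate): Brand 1 can switch to Moderate (1.3 → 2.1). Not NE.
(Light, Heavy): Brand 2 can switch to Moderate (1 → 4.5). Not NE.
(Light, Blitz): Brand 2 can switch to Moderate (1.9 → 4.5). Not NE.
(Moderate, Moderate): Brand 1 can switch to Blitz (2.1 → 4.9). Not NE.
(Moderate, Heavy): Brand 1 can switch to Light (4.9 → 5.5). Not NE.
(Moderate, Blitz): Brand 1 can switch to Light (2.4 → 5.6). Not NE.
(The remaining 6 profiles each have a profitable deviation by the same check.)

none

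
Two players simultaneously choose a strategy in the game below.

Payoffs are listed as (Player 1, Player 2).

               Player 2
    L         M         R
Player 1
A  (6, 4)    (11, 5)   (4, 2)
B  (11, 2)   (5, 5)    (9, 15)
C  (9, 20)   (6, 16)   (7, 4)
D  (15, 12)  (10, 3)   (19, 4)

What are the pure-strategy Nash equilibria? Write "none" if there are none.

For each player, find the best response to each opponent profile; mutual best responses are the pure NE.
Player 1 against L: payoffs 6, 11, 9, 15 → best response D.
Player 1 against M: payoffs 11, 5, 6, 10 → best response A.
Player 1 against R: payoffs 4, 9, 7, 19 → best response D.
Player 2 against A: payoffs 4, 5, 2 → best response M.
Player 2 against B: payoffs 2, 5, 15 → best response R.
Player 2 against C: payoffs 20, 16, 4 → best response L.
Player 2 against D: payoffs 12, 3, 4 → best response L.
Mutual best responses: (A, M); (D, L).

Pure-strategy Nash equilibria: (A, M), (D, L)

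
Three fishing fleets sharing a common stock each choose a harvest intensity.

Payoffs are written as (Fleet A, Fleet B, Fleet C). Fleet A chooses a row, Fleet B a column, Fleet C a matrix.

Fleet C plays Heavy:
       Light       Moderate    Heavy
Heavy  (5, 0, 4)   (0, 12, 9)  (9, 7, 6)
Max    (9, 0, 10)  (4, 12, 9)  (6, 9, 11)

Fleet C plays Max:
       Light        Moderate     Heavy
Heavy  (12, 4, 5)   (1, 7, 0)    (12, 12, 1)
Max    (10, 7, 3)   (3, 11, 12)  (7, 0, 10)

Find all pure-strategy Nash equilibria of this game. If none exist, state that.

The unique pure-strategy Nash equilibrium is (Max, Moderate, Max).

Mark each player's best response to every combination of opponents' strategies; a profile where every player is best-responding is a pure Nash equilibrium.
Fleet A against (Light, Heavy): payoffs 5, 9 → best response Max.
Fleet A against (Light, Max): payoffs 12, 10 → best response Heavy.
Fleet A against (Moderate, Heavy): payoffs 0, 4 → best response Max.
Fleet A against (Moderate, Max): payoffs 1, 3 → best response Max.
Fleet A against (Heavy, Heavy): payoffs 9, 6 → best response Heavy.
Fleet A against (Heavy, Max): payoffs 12, 7 → best response Heavy.
Fleet B against (Heavy, Heavy): payoffs 0, 12, 7 → best response Moderate.
Fleet B against (Heavy, Max): payoffs 4, 7, 12 → best response Heavy.
Fleet B against (Max, Heavy): payoffs 0, 12, 9 → best response Moderate.
Fleet B against (Max, Max): payoffs 7, 11, 0 → best response Moderate.
Fleet C against (Heavy, Light): payoffs 4, 5 → best response Max.
Fleet C against (Heavy, Moderate): payoffs 9, 0 → best response Heavy.
Fleet C against (Heavy, Heavy): payoffs 6, 1 → best response Heavy.
Fleet C against (Max, Light): payoffs 10, 3 → best response Heavy.
Fleet C against (Max, Moderate): payoffs 9, 12 → best response Max.
Fleet C against (Max, Heavy): payoffs 11, 10 → best response Heavy.
Mutual best responses: (Max, Moderate, Max).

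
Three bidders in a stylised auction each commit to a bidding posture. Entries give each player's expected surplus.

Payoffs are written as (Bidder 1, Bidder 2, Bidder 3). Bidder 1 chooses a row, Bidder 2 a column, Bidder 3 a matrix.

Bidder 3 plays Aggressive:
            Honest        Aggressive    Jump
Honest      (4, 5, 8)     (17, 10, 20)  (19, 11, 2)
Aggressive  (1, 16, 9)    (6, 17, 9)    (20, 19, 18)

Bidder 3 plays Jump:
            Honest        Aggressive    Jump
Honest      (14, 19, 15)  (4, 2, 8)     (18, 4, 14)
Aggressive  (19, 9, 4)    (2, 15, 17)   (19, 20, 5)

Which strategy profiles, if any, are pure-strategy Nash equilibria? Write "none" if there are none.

The unique pure-strategy Nash equilibrium is (Aggressive, Jump, Aggressive).

Mark each player's best response to every combination of opponents' strategies; a profile where every player is best-responding is a pure Nash equilibrium.
Bidder 1 against (Honest, Aggressive): payoffs 4, 1 → best response Honest.
Bidder 1 against (Honest, Jump): payoffs 14, 19 → best response Aggressive.
Bidder 1 against (Aggressive, Aggressive): payoffs 17, 6 → best response Honest.
Bidder 1 against (Aggressive, Jump): payoffs 4, 2 → best response Honest.
Bidder 1 against (Jump, Aggressive): payoffs 19, 20 → best response Aggressive.
Bidder 1 against (Jump, Jump): payoffs 18, 19 → best response Aggressive.
Bidder 2 against (Honest, Aggressive): payoffs 5, 10, 11 → best response Jump.
Bidder 2 against (Honest, Jump): payoffs 19, 2, 4 → best response Honest.
Bidder 2 against (Aggressive, Aggressive): payoffs 16, 17, 19 → best response Jump.
Bidder 2 against (Aggressive, Jump): payoffs 9, 15, 20 → best response Jump.
Bidder 3 against (Honest, Honest): payoffs 8, 15 → best response Jump.
Bidder 3 against (Honest, Aggressive): payoffs 20, 8 → best response Aggressive.
Bidder 3 against (Honest, Jump): payoffs 2, 14 → best response Jump.
Bidder 3 against (Aggressive, Honest): payoffs 9, 4 → best response Aggressive.
Bidder 3 against (Aggressive, Aggressive): payoffs 9, 17 → best response Jump.
Bidder 3 against (Aggressive, Jump): payoffs 18, 5 → best response Aggressive.
Mutual best responses: (Aggressive, Jump, Aggressive).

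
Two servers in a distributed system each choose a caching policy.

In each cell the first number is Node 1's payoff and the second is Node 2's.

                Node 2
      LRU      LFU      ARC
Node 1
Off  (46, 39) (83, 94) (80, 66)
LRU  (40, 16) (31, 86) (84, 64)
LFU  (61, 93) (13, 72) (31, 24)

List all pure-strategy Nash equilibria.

Check each profile: it is a Nash equilibrium iff no player can strictly gain by switching unilaterally.
(Off, LRU): Node 1 can switch to LFU (46 → 61). Not NE.
(Off, LFU): Node 1 gets 83, best alternative 31; Node 2 gets 94, best alternative 66. No profitable deviation — NE.
(Off, ARC): Node 1 can switch to LRU (80 → 84). Not NE.
(LRU, LRU): Node 1 can switch to Off (40 → 46). Not NE.
(LRU, LFU): Node 1 can switch to Off (31 → 83). Not NE.
(LRU, ARC): Node 2 can switch to LFU (64 → 86). Not NE.
(LFU, LRU): Node 1 gets 61, best alternative 46; Node 2 gets 93, best alternative 72. No profitable deviation — NE.
(LFU, LFU): Node 1 can switch to Off (13 → 83). Not NE.
(LFU, ARC): Node 1 can switch to Off (31 → 80). Not NE.

(Off, LFU); (LFU, LRU)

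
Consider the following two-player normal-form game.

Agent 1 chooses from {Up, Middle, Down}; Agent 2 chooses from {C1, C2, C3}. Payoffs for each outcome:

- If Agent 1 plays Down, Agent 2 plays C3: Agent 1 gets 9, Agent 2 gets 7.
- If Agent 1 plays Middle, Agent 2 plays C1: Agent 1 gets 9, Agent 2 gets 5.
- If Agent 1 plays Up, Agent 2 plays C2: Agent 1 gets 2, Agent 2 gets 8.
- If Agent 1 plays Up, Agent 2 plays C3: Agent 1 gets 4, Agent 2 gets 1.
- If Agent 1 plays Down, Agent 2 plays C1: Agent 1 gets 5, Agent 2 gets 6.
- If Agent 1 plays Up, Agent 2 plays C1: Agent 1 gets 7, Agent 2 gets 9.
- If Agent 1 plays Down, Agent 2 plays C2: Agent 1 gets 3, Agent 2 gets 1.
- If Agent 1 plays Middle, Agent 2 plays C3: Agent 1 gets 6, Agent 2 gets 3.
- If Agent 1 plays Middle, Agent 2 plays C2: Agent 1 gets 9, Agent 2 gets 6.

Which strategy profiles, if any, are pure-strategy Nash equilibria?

(Middle, C2), (Down, C3)

Agent 1 against C1: payoffs 7, 9, 5 → best response Middle.
Agent 1 against C2: payoffs 2, 9, 3 → best response Middle.
Agent 1 against C3: payoffs 4, 6, 9 → best response Down.
Agent 2 against Up: payoffs 9, 8, 1 → best response C1.
Agent 2 against Middle: payoffs 5, 6, 3 → best response C2.
Agent 2 against Down: payoffs 6, 1, 7 → best response C3.
Mutual best responses: (Middle, C2); (Down, C3).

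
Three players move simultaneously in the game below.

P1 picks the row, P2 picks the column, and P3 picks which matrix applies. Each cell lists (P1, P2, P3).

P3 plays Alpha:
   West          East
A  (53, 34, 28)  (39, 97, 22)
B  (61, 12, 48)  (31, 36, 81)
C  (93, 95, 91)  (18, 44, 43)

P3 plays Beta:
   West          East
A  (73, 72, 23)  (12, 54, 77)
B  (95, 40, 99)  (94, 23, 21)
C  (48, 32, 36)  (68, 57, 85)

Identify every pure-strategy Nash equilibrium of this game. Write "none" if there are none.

P1 against (West, Alpha): payoffs 53, 61, 93 → best response C.
P1 against (West, Beta): payoffs 73, 95, 48 → best response B.
P1 against (East, Alpha): payoffs 39, 31, 18 → best response A.
P1 against (East, Beta): payoffs 12, 94, 68 → best response B.
P2 against (A, Alpha): payoffs 34, 97 → best response East.
P2 against (A, Beta): payoffs 72, 54 → best response West.
P2 against (B, Alpha): payoffs 12, 36 → best response East.
P2 against (B, Beta): payoffs 40, 23 → best response West.
P2 against (C, Alpha): payoffs 95, 44 → best response West.
P2 against (C, Beta): payoffs 32, 57 → best response East.
P3 against (A, West): payoffs 28, 23 → best response Alpha.
P3 against (A, East): payoffs 22, 77 → best response Beta.
P3 against (B, West): payoffs 48, 99 → best response Beta.
P3 against (B, East): payoffs 81, 21 → best response Alpha.
P3 against (C, West): payoffs 91, 36 → best response Alpha.
P3 against (C, East): payoffs 43, 85 → best response Beta.
Mutual best responses: (B, West, Beta); (C, West, Alpha).

(B, West, Beta) and (C, West, Alpha)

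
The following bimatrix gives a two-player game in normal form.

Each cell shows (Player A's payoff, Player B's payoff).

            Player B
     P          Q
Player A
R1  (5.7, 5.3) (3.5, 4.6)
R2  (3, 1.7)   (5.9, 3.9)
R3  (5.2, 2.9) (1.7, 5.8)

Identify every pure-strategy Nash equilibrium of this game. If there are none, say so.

The pure Nash equilibria are (R1, P) and (R2, Q).

Mark each player's best response to every combination of opponents' strategies; a profile where every player is best-responding is a pure Nash equilibrium.
Player A against P: payoffs 5.7, 3, 5.2 → best response R1.
Player A against Q: payoffs 3.5, 5.9, 1.7 → best response R2.
Player B against R1: payoffs 5.3, 4.6 → best response P.
Player B against R2: payoffs 1.7, 3.9 → best response Q.
Player B against R3: payoffs 2.9, 5.8 → best response Q.
Mutual best responses: (R1, P); (R2, Q).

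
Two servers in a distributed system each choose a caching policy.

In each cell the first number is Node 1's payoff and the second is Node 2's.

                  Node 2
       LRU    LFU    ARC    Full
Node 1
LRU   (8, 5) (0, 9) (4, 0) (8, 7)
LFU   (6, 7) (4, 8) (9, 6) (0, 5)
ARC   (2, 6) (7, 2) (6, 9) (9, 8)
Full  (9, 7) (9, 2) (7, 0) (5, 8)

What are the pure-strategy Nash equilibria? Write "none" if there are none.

No pure-strategy Nash equilibrium.

Mark each player's best response to every combination of opponents' strategies; a profile where every player is best-responding is a pure Nash equilibrium.
Node 1 against LRU: payoffs 8, 6, 2, 9 → best response Full.
Node 1 against LFU: payoffs 0, 4, 7, 9 → best response Full.
Node 1 against ARC: payoffs 4, 9, 6, 7 → best response LFU.
Node 1 against Full: payoffs 8, 0, 9, 5 → best response ARC.
Node 2 against LRU: payoffs 5, 9, 0, 7 → best response LFU.
Node 2 against LFU: payoffs 7, 8, 6, 5 → best response LFU.
Node 2 against ARC: payoffs 6, 2, 9, 8 → best response ARC.
Node 2 against Full: payoffs 7, 2, 0, 8 → best response Full.
No profile is a mutual best response for all players.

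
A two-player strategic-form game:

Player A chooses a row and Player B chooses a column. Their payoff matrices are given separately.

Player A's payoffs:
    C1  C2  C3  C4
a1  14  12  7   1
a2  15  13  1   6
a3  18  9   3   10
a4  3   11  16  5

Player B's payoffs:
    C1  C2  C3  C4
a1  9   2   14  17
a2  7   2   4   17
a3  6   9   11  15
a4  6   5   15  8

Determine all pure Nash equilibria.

Pure-strategy Nash equilibria: (a3, C4); (a4, C3)

Player A against C1: payoffs 14, 15, 18, 3 → best response a3.
Player A against C2: payoffs 12, 13, 9, 11 → best response a2.
Player A against C3: payoffs 7, 1, 3, 16 → best response a4.
Player A against C4: payoffs 1, 6, 10, 5 → best response a3.
Player B against a1: payoffs 9, 2, 14, 17 → best response C4.
Player B against a2: payoffs 7, 2, 4, 17 → best response C4.
Player B against a3: payoffs 6, 9, 11, 15 → best response C4.
Player B against a4: payoffs 6, 5, 15, 8 → best response C3.
Mutual best responses: (a3, C4); (a4, C3).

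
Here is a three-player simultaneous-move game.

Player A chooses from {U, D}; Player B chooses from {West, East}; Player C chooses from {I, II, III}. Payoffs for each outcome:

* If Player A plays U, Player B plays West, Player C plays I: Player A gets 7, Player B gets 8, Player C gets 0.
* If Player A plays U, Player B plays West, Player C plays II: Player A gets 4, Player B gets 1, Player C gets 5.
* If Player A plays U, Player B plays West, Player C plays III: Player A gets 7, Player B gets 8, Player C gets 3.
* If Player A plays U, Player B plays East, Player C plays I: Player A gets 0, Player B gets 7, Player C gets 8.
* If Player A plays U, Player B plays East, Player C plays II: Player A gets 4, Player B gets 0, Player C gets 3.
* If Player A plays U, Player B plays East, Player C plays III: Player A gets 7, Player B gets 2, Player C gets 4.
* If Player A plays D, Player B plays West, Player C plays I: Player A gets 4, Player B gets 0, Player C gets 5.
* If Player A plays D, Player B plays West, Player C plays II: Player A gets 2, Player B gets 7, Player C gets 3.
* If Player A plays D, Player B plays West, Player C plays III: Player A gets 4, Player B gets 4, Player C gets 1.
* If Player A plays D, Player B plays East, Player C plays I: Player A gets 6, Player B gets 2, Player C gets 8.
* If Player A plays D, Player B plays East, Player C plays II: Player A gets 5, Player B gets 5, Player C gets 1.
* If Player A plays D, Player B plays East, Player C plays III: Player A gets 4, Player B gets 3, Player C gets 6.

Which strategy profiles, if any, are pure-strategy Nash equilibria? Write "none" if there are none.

(U, West, I): Player C can switch to II (0 → 5). Not NE.
(U, West, II): Player A gets 4, best alternative 2; Player B gets 1, best alternative 0; Player C gets 5, best alternative 3. No profitable deviation — NE.
(U, West, III): Player C can switch to II (3 → 5). Not NE.
(U, East, I): Player A can switch to D (0 → 6). Not NE.
(U, East, II): Player A can switch to D (4 → 5). Not NE.
(U, East, III): Player B can switch to West (2 → 8). Not NE.
(D, West, I): Player A can switch to U (4 → 7). Not NE.
(D, West, II): Player A can switch to U (2 → 4). Not NE.
(D, West, III): Player A can switch to U (4 → 7). Not NE.
(D, East, I): Player A gets 6, best alternative 0; Player B gets 2, best alternative 0; Player C gets 8, best alternative 6. No profitable deviation — NE.
(The remaining 2 profiles each have a profitable deviation by the same check.)

(U, West, II); (D, East, I)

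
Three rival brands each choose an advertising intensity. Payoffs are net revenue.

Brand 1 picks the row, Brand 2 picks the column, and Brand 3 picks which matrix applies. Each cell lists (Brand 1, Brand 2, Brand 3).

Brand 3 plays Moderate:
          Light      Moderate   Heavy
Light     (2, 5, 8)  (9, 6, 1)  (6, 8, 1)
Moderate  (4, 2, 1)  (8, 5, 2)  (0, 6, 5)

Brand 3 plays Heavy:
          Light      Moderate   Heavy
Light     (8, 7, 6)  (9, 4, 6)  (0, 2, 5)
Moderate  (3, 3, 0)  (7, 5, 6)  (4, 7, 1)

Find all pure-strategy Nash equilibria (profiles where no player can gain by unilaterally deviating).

(Light, Light, Moderate): Brand 1 can switch to Moderate (2 → 4). Not NE.
(Light, Light, Heavy): Brand 3 can switch to Moderate (6 → 8). Not NE.
(Light, Moderate, Moderate): Brand 2 can switch to Heavy (6 → 8). Not NE.
(Light, Moderate, Heavy): Brand 2 can switch to Light (4 → 7). Not NE.
(Light, Heavy, Moderate): Brand 3 can switch to Heavy (1 → 5). Not NE.
(Light, Heavy, Heavy): Brand 1 can switch to Moderate (0 → 4). Not NE.
(Moderate, Light, Moderate): Brand 2 can switch to Moderate (2 → 5). Not NE.
(Moderate, Light, Heavy): Brand 1 can switch to Light (3 → 8). Not NE.
(Moderate, Moderate, Moderate): Brand 1 can switch to Light (8 → 9). Not NE.
(Moderate, Moderate, Heavy): Brand 1 can switch to Light (7 → 9). Not NE.
(Moderate, Heavy, Moderate): Brand 1 can switch to Light (0 → 6). Not NE.
(Moderate, Heavy, Heavy): Brand 3 can switch to Moderate (1 → 5). Not NE.

This game has no pure Nash equilibrium.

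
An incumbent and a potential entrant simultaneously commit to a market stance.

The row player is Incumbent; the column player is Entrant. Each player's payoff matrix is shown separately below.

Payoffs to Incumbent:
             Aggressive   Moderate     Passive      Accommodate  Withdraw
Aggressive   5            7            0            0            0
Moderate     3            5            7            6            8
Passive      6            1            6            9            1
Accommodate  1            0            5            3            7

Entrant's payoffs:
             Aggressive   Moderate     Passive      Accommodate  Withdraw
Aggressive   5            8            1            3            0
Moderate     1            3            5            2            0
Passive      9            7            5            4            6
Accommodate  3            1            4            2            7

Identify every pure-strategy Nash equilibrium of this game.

(Aggressive, Moderate); (Moderate, Passive); (Passive, Aggressive)

Incumbent against Aggressive: payoffs 5, 3, 6, 1 → best response Passive.
Incumbent against Moderate: payoffs 7, 5, 1, 0 → best response Aggressive.
Incumbent against Passive: payoffs 0, 7, 6, 5 → best response Moderate.
Incumbent against Accommodate: payoffs 0, 6, 9, 3 → best response Passive.
Incumbent against Withdraw: payoffs 0, 8, 1, 7 → best response Moderate.
Entrant against Aggressive: payoffs 5, 8, 1, 3, 0 → best response Moderate.
Entrant against Moderate: payoffs 1, 3, 5, 2, 0 → best response Passive.
Entrant against Passive: payoffs 9, 7, 5, 4, 6 → best response Aggressive.
Entrant against Accommodate: payoffs 3, 1, 4, 2, 7 → best response Withdraw.
Mutual best responses: (Aggressive, Moderate); (Moderate, Passive); (Passive, Aggressive).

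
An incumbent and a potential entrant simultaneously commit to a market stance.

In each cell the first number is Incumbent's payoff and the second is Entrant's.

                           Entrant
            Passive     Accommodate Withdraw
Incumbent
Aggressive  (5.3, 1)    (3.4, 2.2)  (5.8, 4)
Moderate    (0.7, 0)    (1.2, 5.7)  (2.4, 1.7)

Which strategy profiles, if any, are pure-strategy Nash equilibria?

(Aggressive, Passive): Entrant can switch to Accommodate (1 → 2.2). Not NE.
(Aggressive, Accommodate): Entrant can switch to Withdraw (2.2 → 4). Not NE.
(Aggressive, Withdraw): Incumbent gets 5.8, best alternative 2.4; Entrant gets 4, best alternative 2.2. No profitable deviation — NE.
(Moderate, Passive): Incumbent can switch to Aggressive (0.7 → 5.3). Not NE.
(Moderate, Accommodate): Incumbent can switch to Aggressive (1.2 → 3.4). Not NE.
(Moderate, Withdraw): Incumbent can switch to Aggressive (2.4 → 5.8). Not NE.

(Aggressive, Withdraw)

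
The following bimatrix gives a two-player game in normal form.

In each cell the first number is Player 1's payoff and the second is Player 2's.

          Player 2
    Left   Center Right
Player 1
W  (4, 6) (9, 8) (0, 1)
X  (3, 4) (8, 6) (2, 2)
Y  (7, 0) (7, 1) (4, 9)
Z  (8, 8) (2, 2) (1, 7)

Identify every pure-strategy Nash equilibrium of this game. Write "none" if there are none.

For each player, find the best response to each opponent profile; mutual best responses are the pure NE.
Player 1 against Left: payoffs 4, 3, 7, 8 → best response Z.
Player 1 against Center: payoffs 9, 8, 7, 2 → best response W.
Player 1 against Right: payoffs 0, 2, 4, 1 → best response Y.
Player 2 against W: payoffs 6, 8, 1 → best response Center.
Player 2 against X: payoffs 4, 6, 2 → best response Center.
Player 2 against Y: payoffs 0, 1, 9 → best response Right.
Player 2 against Z: payoffs 8, 2, 7 → best response Left.
Mutual best responses: (W, Center); (Y, Right); (Z, Left).

The pure Nash equilibria are (W, Center); (Y, Right); (Z, Left).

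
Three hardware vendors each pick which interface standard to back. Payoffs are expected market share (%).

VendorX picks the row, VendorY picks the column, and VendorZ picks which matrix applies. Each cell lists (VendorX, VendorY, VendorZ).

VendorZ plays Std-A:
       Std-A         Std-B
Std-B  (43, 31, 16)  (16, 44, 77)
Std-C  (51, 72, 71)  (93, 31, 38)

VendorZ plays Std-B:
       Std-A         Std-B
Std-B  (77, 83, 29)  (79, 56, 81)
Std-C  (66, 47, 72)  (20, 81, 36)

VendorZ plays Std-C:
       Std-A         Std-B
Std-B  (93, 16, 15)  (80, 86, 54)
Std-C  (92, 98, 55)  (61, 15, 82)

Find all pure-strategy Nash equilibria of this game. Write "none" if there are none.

The unique pure-strategy Nash equilibrium is (Std-B, Std-A, Std-B).

For each player, find the best response to each opponent profile; mutual best responses are the pure NE.
VendorX against (Std-A, Std-A): payoffs 43, 51 → best response Std-C.
VendorX against (Std-A, Std-B): payoffs 77, 66 → best response Std-B.
VendorX against (Std-A, Std-C): payoffs 93, 92 → best response Std-B.
VendorX against (Std-B, Std-A): payoffs 16, 93 → best response Std-C.
VendorX against (Std-B, Std-B): payoffs 79, 20 → best response Std-B.
VendorX against (Std-B, Std-C): payoffs 80, 61 → best response Std-B.
VendorY against (Std-B, Std-A): payoffs 31, 44 → best response Std-B.
VendorY against (Std-B, Std-B): payoffs 83, 56 → best response Std-A.
VendorY against (Std-B, Std-C): payoffs 16, 86 → best response Std-B.
VendorY against (Std-C, Std-A): payoffs 72, 31 → best response Std-A.
VendorY against (Std-C, Std-B): payoffs 47, 81 → best response Std-B.
VendorY against (Std-C, Std-C): payoffs 98, 15 → best response Std-A.
VendorZ against (Std-B, Std-A): payoffs 16, 29, 15 → best response Std-B.
VendorZ against (Std-B, Std-B): payoffs 77, 81, 54 → best response Std-B.
VendorZ against (Std-C, Std-A): payoffs 71, 72, 55 → best response Std-B.
VendorZ against (Std-C, Std-B): payoffs 38, 36, 82 → best response Std-C.
Mutual best responses: (Std-B, Std-A, Std-B).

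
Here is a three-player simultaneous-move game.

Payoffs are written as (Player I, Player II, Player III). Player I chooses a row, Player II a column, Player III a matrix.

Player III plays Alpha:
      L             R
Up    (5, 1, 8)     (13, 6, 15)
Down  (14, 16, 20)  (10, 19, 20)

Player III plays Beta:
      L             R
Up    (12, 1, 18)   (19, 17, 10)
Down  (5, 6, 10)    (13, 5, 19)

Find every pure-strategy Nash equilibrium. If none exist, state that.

(Up, L, Alpha): Player I can switch to Down (5 → 14). Not NE.
(Up, L, Beta): Player II can switch to R (1 → 17). Not NE.
(Up, R, Alpha): Player I gets 13, best alternative 10; Player II gets 6, best alternative 1; Player III gets 15, best alternative 10. No profitable deviation — NE.
(Up, R, Beta): Player III can switch to Alpha (10 → 15). Not NE.
(Down, L, Alpha): Player II can switch to R (16 → 19). Not NE.
(Down, L, Beta): Player I can switch to Up (5 → 12). Not NE.
(Down, R, Alpha): Player I can switch to Up (10 → 13). Not NE.
(Down, R, Beta): Player I can switch to Up (13 → 19). Not NE.

Pure NE: (Up, R, Alpha)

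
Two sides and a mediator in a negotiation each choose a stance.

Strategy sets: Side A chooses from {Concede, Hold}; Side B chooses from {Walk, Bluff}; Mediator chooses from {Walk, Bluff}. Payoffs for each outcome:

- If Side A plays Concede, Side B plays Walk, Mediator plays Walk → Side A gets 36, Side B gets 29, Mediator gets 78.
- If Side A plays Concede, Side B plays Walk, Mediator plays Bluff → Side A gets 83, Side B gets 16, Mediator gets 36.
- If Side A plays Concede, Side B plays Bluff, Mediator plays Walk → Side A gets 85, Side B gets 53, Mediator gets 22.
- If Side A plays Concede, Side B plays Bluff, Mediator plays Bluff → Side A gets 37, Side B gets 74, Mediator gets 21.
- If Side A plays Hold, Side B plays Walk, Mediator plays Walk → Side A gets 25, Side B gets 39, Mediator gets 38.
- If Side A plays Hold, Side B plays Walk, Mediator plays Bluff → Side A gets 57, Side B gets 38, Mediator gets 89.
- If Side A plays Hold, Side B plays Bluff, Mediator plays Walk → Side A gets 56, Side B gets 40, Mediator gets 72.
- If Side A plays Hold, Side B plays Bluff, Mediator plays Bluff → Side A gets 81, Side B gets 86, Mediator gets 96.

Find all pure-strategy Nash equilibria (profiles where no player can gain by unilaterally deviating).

Pure-strategy Nash equilibria: (Concede, Bluff, Walk) and (Hold, Bluff, Bluff)

(Concede, Walk, Walk): Side B can switch to Bluff (29 → 53). Not NE.
(Concede, Walk, Bluff): Side B can switch to Bluff (16 → 74). Not NE.
(Concede, Bluff, Walk): Side A gets 85, best alternative 56; Side B gets 53, best alternative 29; Mediator gets 22, best alternative 21. No profitable deviation — NE.
(Concede, Bluff, Bluff): Side A can switch to Hold (37 → 81). Not NE.
(Hold, Walk, Walk): Side A can switch to Concede (25 → 36). Not NE.
(Hold, Walk, Bluff): Side A can switch to Concede (57 → 83). Not NE.
(Hold, Bluff, Walk): Side A can switch to Concede (56 → 85). Not NE.
(Hold, Bluff, Bluff): Side A gets 81, best alternative 37; Side B gets 86, best alternative 38; Mediator gets 96, best alternative 72. No profitable deviation — NE.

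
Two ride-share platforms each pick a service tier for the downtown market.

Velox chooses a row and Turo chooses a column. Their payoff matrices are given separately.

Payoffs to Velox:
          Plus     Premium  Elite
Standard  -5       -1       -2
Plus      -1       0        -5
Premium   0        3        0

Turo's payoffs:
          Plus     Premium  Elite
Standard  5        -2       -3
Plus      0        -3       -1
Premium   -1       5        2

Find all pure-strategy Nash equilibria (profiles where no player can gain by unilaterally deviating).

(Standard, Plus): Velox can switch to Plus (-5 → -1). Not NE.
(Standard, Premium): Velox can switch to Plus (-1 → 0). Not NE.
(Standard, Elite): Velox can switch to Premium (-2 → 0). Not NE.
(Plus, Plus): Velox can switch to Premium (-1 → 0). Not NE.
(Plus, Premium): Velox can switch to Premium (0 → 3). Not NE.
(Plus, Elite): Velox can switch to Standard (-5 → -2). Not NE.
(Premium, Plus): Turo can switch to Premium (-1 → 5). Not NE.
(Premium, Premium): Velox gets 3, best alternative 0; Turo gets 5, best alternative 2. No profitable deviation — NE.
(Premium, Elite): Turo can switch to Premium (2 → 5). Not NE.

The unique pure-strategy Nash equilibrium is (Premium, Premium).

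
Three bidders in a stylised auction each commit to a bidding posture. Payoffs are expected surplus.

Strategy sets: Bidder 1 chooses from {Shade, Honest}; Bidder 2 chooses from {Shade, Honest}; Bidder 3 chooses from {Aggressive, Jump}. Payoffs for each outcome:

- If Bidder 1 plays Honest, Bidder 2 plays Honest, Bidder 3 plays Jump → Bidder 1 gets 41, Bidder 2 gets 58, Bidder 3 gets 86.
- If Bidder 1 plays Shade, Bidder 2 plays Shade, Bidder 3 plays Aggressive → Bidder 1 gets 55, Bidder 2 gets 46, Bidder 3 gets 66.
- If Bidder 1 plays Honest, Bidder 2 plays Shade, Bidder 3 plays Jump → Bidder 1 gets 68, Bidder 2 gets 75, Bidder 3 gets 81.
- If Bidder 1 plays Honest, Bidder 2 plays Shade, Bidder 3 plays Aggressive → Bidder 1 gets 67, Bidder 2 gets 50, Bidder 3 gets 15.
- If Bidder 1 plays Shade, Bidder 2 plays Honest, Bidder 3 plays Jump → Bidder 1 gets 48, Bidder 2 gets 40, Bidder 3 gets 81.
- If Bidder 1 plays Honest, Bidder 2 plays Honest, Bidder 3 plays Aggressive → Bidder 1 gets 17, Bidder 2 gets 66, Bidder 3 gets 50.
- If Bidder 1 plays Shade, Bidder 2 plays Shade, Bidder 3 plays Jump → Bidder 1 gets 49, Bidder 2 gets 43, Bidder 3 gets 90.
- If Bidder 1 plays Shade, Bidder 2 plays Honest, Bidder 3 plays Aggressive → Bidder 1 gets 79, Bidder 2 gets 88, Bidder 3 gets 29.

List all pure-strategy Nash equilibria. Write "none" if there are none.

The unique pure-strategy Nash equilibrium is (Honest, Shade, Jump).

Bidder 1 against (Shade, Aggressive): payoffs 55, 67 → best response Honest.
Bidder 1 against (Shade, Jump): payoffs 49, 68 → best response Honest.
Bidder 1 against (Honest, Aggressive): payoffs 79, 17 → best response Shade.
Bidder 1 against (Honest, Jump): payoffs 48, 41 → best response Shade.
Bidder 2 against (Shade, Aggressive): payoffs 46, 88 → best response Honest.
Bidder 2 against (Shade, Jump): payoffs 43, 40 → best response Shade.
Bidder 2 against (Honest, Aggressive): payoffs 50, 66 → best response Honest.
Bidder 2 against (Honest, Jump): payoffs 75, 58 → best response Shade.
Bidder 3 against (Shade, Shade): payoffs 66, 90 → best response Jump.
Bidder 3 against (Shade, Honest): payoffs 29, 81 → best response Jump.
Bidder 3 against (Honest, Shade): payoffs 15, 81 → best response Jump.
Bidder 3 against (Honest, Honest): payoffs 50, 86 → best response Jump.
Mutual best responses: (Honest, Shade, Jump).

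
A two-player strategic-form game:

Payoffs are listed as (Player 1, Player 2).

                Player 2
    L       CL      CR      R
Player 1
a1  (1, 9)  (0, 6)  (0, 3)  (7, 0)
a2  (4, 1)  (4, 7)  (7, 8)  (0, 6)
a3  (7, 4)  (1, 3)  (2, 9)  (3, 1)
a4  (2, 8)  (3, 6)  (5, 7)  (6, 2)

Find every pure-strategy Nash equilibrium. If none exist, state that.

(a2, CR)

Mark each player's best response to every combination of opponents' strategies; a profile where every player is best-responding is a pure Nash equilibrium.
Player 1 against L: payoffs 1, 4, 7, 2 → best response a3.
Player 1 against CL: payoffs 0, 4, 1, 3 → best response a2.
Player 1 against CR: payoffs 0, 7, 2, 5 → best response a2.
Player 1 against R: payoffs 7, 0, 3, 6 → best response a1.
Player 2 against a1: payoffs 9, 6, 3, 0 → best response L.
Player 2 against a2: payoffs 1, 7, 8, 6 → best response CR.
Player 2 against a3: payoffs 4, 3, 9, 1 → best response CR.
Player 2 against a4: payoffs 8, 6, 7, 2 → best response L.
Mutual best responses: (a2, CR).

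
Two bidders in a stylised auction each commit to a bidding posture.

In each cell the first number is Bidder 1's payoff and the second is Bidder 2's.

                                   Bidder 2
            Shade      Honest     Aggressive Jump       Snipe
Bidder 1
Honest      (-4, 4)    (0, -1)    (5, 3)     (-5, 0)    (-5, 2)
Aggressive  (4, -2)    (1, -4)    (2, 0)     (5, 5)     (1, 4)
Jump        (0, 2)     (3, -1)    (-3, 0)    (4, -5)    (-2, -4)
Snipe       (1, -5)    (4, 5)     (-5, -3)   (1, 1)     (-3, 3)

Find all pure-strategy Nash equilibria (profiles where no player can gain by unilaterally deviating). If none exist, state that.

(Aggressive, Jump) and (Snipe, Honest)

(Honest, Shade): Bidder 1 can switch to Aggressive (-4 → 4). Not NE.
(Honest, Honest): Bidder 1 can switch to Aggressive (0 → 1). Not NE.
(Honest, Aggressive): Bidder 2 can switch to Shade (3 → 4). Not NE.
(Honest, Jump): Bidder 1 can switch to Aggressive (-5 → 5). Not NE.
(Honest, Snipe): Bidder 1 can switch to Aggressive (-5 → 1). Not NE.
(Aggressive, Shade): Bidder 2 can switch to Aggressive (-2 → 0). Not NE.
(Aggressive, Honest): Bidder 1 can switch to Jump (1 → 3). Not NE.
(Aggressive, Aggressive): Bidder 1 can switch to Honest (2 → 5). Not NE.
(Aggressive, Jump): Bidder 1 gets 5, best alternative 4; Bidder 2 gets 5, best alternative 4. No profitable deviation — NE.
(Aggressive, Snipe): Bidder 2 can switch to Jump (4 → 5). Not NE.
(Jump, Shade): Bidder 1 can switch to Aggressive (0 → 4). Not NE.
(Jump, Honest): Bidder 1 can switch to Snipe (3 → 4). Not NE.
(Jump, Aggressive): Bidder 1 can switch to Honest (-3 → 5). Not NE.
(Snipe, Honest): Bidder 1 gets 4, best alternative 3; Bidder 2 gets 5, best alternative 3. No profitable deviation — NE.
(The remaining 6 profiles each have a profitable deviation by the same check.)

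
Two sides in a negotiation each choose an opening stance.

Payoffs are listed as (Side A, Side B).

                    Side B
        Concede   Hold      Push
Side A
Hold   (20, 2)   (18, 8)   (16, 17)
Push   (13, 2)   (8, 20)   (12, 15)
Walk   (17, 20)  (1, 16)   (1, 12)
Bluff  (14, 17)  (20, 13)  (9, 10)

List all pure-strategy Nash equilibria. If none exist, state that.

(Hold, Push)

Side A against Concede: payoffs 20, 13, 17, 14 → best response Hold.
Side A against Hold: payoffs 18, 8, 1, 20 → best response Bluff.
Side A against Push: payoffs 16, 12, 1, 9 → best response Hold.
Side B against Hold: payoffs 2, 8, 17 → best response Push.
Side B against Push: payoffs 2, 20, 15 → best response Hold.
Side B against Walk: payoffs 20, 16, 12 → best response Concede.
Side B against Bluff: payoffs 17, 13, 10 → best response Concede.
Mutual best responses: (Hold, Push).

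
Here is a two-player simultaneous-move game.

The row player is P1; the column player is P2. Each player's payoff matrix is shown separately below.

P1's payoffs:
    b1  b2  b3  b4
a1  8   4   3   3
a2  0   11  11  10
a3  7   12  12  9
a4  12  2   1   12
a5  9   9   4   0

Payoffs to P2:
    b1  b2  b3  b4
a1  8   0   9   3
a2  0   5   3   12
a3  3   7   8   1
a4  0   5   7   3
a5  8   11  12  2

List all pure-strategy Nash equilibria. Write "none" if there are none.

For each strategy profile, look for a profitable unilateral deviation.
(a1, b1): P1 can switch to a4 (8 → 12). Not NE.
(a1, b2): P1 can switch to a2 (4 → 11). Not NE.
(a1, b3): P1 can switch to a2 (3 → 11). Not NE.
(a1, b4): P1 can switch to a2 (3 → 10). Not NE.
(a2, b1): P1 can switch to a1 (0 → 8). Not NE.
(a2, b2): P1 can switch to a3 (11 → 12). Not NE.
(a3, b3): P1 gets 12, best alternative 11; P2 gets 8, best alternative 7. No profitable deviation — NE.
(The remaining 13 profiles each have a profitable deviation by the same check.)

(a3, b3)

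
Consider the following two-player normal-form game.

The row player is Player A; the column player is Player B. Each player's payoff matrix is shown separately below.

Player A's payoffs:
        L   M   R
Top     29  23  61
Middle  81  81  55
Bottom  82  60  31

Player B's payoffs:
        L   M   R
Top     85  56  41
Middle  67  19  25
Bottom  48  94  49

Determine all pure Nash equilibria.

There is no pure-strategy Nash equilibrium.

Player A against L: payoffs 29, 81, 82 → best response Bottom.
Player A against M: payoffs 23, 81, 60 → best response Middle.
Player A against R: payoffs 61, 55, 31 → best response Top.
Player B against Top: payoffs 85, 56, 41 → best response L.
Player B against Middle: payoffs 67, 19, 25 → best response L.
Player B against Bottom: payoffs 48, 94, 49 → best response M.
No profile is a mutual best response for all players.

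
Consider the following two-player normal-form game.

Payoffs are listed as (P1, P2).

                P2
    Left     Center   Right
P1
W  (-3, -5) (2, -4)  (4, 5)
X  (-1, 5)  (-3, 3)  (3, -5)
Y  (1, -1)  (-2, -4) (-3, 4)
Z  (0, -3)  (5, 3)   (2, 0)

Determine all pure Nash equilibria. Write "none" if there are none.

For each strategy profile, look for a profitable unilateral deviation.
(W, Left): P1 can switch to X (-3 → -1). Not NE.
(W, Center): P1 can switch to Z (2 → 5). Not NE.
(W, Right): P1 gets 4, best alternative 3; P2 gets 5, best alternative -4. No profitable deviation — NE.
(X, Left): P1 can switch to Y (-1 → 1). Not NE.
(X, Center): P1 can switch to W (-3 → 2). Not NE.
(X, Right): P1 can switch to W (3 → 4). Not NE.
(Y, Left): P2 can switch to Right (-1 → 4). Not NE.
(Z, Center): P1 gets 5, best alternative 2; P2 gets 3, best alternative 0. No profitable deviation — NE.
(The remaining 4 profiles each have a profitable deviation by the same check.)

Pure-strategy Nash equilibria: (W, Right) and (Z, Center)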